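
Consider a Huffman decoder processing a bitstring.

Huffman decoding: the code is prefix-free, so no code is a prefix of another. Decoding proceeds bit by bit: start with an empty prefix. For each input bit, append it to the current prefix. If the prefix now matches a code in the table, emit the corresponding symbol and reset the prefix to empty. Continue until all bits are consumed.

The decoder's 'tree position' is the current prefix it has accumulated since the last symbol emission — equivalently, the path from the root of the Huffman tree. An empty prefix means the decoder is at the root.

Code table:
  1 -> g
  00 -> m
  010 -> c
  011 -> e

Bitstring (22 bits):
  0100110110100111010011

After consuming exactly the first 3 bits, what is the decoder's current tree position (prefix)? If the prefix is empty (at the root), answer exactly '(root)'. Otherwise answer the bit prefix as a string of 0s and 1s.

Answer: (root)

Derivation:
Bit 0: prefix='0' (no match yet)
Bit 1: prefix='01' (no match yet)
Bit 2: prefix='010' -> emit 'c', reset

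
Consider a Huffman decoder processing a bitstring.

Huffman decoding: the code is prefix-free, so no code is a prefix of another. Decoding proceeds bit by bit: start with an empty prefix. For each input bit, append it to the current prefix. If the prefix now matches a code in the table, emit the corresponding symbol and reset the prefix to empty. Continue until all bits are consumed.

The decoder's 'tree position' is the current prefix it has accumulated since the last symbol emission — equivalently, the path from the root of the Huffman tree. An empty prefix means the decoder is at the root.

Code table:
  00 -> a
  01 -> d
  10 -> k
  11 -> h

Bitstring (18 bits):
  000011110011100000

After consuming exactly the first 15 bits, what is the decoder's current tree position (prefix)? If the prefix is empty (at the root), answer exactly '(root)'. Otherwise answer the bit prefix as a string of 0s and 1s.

Bit 0: prefix='0' (no match yet)
Bit 1: prefix='00' -> emit 'a', reset
Bit 2: prefix='0' (no match yet)
Bit 3: prefix='00' -> emit 'a', reset
Bit 4: prefix='1' (no match yet)
Bit 5: prefix='11' -> emit 'h', reset
Bit 6: prefix='1' (no match yet)
Bit 7: prefix='11' -> emit 'h', reset
Bit 8: prefix='0' (no match yet)
Bit 9: prefix='00' -> emit 'a', reset
Bit 10: prefix='1' (no match yet)
Bit 11: prefix='11' -> emit 'h', reset
Bit 12: prefix='1' (no match yet)
Bit 13: prefix='10' -> emit 'k', reset
Bit 14: prefix='0' (no match yet)

Answer: 0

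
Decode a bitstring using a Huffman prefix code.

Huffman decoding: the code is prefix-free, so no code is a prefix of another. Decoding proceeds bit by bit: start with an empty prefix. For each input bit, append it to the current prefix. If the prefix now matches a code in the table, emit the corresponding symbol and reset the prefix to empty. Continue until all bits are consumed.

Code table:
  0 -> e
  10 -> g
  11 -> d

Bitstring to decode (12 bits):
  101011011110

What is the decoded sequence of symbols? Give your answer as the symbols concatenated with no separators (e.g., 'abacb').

Answer: ggdedde

Derivation:
Bit 0: prefix='1' (no match yet)
Bit 1: prefix='10' -> emit 'g', reset
Bit 2: prefix='1' (no match yet)
Bit 3: prefix='10' -> emit 'g', reset
Bit 4: prefix='1' (no match yet)
Bit 5: prefix='11' -> emit 'd', reset
Bit 6: prefix='0' -> emit 'e', reset
Bit 7: prefix='1' (no match yet)
Bit 8: prefix='11' -> emit 'd', reset
Bit 9: prefix='1' (no match yet)
Bit 10: prefix='11' -> emit 'd', reset
Bit 11: prefix='0' -> emit 'e', reset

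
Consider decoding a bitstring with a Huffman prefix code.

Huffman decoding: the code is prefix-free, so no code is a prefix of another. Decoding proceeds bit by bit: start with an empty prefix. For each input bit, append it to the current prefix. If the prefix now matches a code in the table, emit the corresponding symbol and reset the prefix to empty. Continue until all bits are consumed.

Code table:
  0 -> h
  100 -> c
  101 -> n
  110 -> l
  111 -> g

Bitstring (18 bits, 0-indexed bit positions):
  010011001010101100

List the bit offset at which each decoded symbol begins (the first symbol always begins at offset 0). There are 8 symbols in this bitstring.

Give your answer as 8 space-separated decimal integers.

Bit 0: prefix='0' -> emit 'h', reset
Bit 1: prefix='1' (no match yet)
Bit 2: prefix='10' (no match yet)
Bit 3: prefix='100' -> emit 'c', reset
Bit 4: prefix='1' (no match yet)
Bit 5: prefix='11' (no match yet)
Bit 6: prefix='110' -> emit 'l', reset
Bit 7: prefix='0' -> emit 'h', reset
Bit 8: prefix='1' (no match yet)
Bit 9: prefix='10' (no match yet)
Bit 10: prefix='101' -> emit 'n', reset
Bit 11: prefix='0' -> emit 'h', reset
Bit 12: prefix='1' (no match yet)
Bit 13: prefix='10' (no match yet)
Bit 14: prefix='101' -> emit 'n', reset
Bit 15: prefix='1' (no match yet)
Bit 16: prefix='10' (no match yet)
Bit 17: prefix='100' -> emit 'c', reset

Answer: 0 1 4 7 8 11 12 15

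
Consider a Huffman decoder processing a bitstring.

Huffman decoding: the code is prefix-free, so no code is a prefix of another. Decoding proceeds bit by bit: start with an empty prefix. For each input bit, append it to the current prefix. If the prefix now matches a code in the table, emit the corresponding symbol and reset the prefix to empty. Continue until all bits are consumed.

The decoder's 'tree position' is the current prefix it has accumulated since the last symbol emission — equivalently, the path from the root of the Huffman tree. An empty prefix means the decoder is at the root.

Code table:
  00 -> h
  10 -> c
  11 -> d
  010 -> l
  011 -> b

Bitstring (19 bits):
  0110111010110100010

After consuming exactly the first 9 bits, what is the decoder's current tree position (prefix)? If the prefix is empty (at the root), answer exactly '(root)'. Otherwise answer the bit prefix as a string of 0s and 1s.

Answer: 1

Derivation:
Bit 0: prefix='0' (no match yet)
Bit 1: prefix='01' (no match yet)
Bit 2: prefix='011' -> emit 'b', reset
Bit 3: prefix='0' (no match yet)
Bit 4: prefix='01' (no match yet)
Bit 5: prefix='011' -> emit 'b', reset
Bit 6: prefix='1' (no match yet)
Bit 7: prefix='10' -> emit 'c', reset
Bit 8: prefix='1' (no match yet)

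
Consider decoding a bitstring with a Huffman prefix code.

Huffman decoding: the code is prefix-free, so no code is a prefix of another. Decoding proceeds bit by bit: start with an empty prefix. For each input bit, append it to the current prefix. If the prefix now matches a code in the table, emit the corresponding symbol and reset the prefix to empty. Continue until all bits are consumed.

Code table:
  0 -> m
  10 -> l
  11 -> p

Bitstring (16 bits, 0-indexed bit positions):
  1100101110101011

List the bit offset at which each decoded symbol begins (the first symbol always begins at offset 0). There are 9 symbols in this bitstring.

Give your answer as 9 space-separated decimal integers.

Answer: 0 2 3 4 6 8 10 12 14

Derivation:
Bit 0: prefix='1' (no match yet)
Bit 1: prefix='11' -> emit 'p', reset
Bit 2: prefix='0' -> emit 'm', reset
Bit 3: prefix='0' -> emit 'm', reset
Bit 4: prefix='1' (no match yet)
Bit 5: prefix='10' -> emit 'l', reset
Bit 6: prefix='1' (no match yet)
Bit 7: prefix='11' -> emit 'p', reset
Bit 8: prefix='1' (no match yet)
Bit 9: prefix='10' -> emit 'l', reset
Bit 10: prefix='1' (no match yet)
Bit 11: prefix='10' -> emit 'l', reset
Bit 12: prefix='1' (no match yet)
Bit 13: prefix='10' -> emit 'l', reset
Bit 14: prefix='1' (no match yet)
Bit 15: prefix='11' -> emit 'p', reset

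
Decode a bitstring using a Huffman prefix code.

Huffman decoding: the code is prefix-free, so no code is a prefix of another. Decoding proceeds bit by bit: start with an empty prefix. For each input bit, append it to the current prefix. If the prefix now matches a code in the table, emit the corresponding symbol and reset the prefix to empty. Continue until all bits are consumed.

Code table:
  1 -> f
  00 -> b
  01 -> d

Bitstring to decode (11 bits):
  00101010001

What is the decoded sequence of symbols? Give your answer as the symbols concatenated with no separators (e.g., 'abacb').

Answer: bfddbd

Derivation:
Bit 0: prefix='0' (no match yet)
Bit 1: prefix='00' -> emit 'b', reset
Bit 2: prefix='1' -> emit 'f', reset
Bit 3: prefix='0' (no match yet)
Bit 4: prefix='01' -> emit 'd', reset
Bit 5: prefix='0' (no match yet)
Bit 6: prefix='01' -> emit 'd', reset
Bit 7: prefix='0' (no match yet)
Bit 8: prefix='00' -> emit 'b', reset
Bit 9: prefix='0' (no match yet)
Bit 10: prefix='01' -> emit 'd', reset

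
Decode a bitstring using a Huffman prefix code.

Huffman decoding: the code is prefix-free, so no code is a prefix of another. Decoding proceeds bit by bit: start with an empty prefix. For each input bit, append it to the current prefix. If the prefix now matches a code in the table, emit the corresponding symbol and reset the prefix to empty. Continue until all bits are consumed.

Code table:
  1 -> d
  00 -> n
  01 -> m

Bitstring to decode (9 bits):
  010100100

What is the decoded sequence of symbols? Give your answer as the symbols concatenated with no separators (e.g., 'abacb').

Answer: mmndn

Derivation:
Bit 0: prefix='0' (no match yet)
Bit 1: prefix='01' -> emit 'm', reset
Bit 2: prefix='0' (no match yet)
Bit 3: prefix='01' -> emit 'm', reset
Bit 4: prefix='0' (no match yet)
Bit 5: prefix='00' -> emit 'n', reset
Bit 6: prefix='1' -> emit 'd', reset
Bit 7: prefix='0' (no match yet)
Bit 8: prefix='00' -> emit 'n', reset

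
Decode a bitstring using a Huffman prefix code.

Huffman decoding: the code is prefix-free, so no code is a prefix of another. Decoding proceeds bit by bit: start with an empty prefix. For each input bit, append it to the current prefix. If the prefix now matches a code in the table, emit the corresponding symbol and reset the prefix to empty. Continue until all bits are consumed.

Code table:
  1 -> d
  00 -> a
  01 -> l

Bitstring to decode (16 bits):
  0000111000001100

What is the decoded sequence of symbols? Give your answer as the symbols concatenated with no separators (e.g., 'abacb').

Bit 0: prefix='0' (no match yet)
Bit 1: prefix='00' -> emit 'a', reset
Bit 2: prefix='0' (no match yet)
Bit 3: prefix='00' -> emit 'a', reset
Bit 4: prefix='1' -> emit 'd', reset
Bit 5: prefix='1' -> emit 'd', reset
Bit 6: prefix='1' -> emit 'd', reset
Bit 7: prefix='0' (no match yet)
Bit 8: prefix='00' -> emit 'a', reset
Bit 9: prefix='0' (no match yet)
Bit 10: prefix='00' -> emit 'a', reset
Bit 11: prefix='0' (no match yet)
Bit 12: prefix='01' -> emit 'l', reset
Bit 13: prefix='1' -> emit 'd', reset
Bit 14: prefix='0' (no match yet)
Bit 15: prefix='00' -> emit 'a', reset

Answer: aadddaalda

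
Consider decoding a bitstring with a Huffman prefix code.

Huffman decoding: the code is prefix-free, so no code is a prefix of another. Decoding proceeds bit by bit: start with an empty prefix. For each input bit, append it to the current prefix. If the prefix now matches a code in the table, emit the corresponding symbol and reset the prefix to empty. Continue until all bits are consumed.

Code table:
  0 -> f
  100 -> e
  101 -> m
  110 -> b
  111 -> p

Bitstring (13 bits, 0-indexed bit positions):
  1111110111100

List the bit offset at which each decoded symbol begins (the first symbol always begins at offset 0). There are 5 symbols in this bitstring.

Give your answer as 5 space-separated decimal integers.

Bit 0: prefix='1' (no match yet)
Bit 1: prefix='11' (no match yet)
Bit 2: prefix='111' -> emit 'p', reset
Bit 3: prefix='1' (no match yet)
Bit 4: prefix='11' (no match yet)
Bit 5: prefix='111' -> emit 'p', reset
Bit 6: prefix='0' -> emit 'f', reset
Bit 7: prefix='1' (no match yet)
Bit 8: prefix='11' (no match yet)
Bit 9: prefix='111' -> emit 'p', reset
Bit 10: prefix='1' (no match yet)
Bit 11: prefix='10' (no match yet)
Bit 12: prefix='100' -> emit 'e', reset

Answer: 0 3 6 7 10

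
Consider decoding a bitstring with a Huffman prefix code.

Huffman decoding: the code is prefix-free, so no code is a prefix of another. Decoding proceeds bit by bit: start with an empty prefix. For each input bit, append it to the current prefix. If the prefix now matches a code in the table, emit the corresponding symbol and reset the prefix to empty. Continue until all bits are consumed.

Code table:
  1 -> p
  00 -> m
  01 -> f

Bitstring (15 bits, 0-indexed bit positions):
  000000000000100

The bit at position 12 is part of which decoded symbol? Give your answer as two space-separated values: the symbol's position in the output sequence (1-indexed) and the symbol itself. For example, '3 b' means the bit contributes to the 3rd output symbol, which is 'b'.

Bit 0: prefix='0' (no match yet)
Bit 1: prefix='00' -> emit 'm', reset
Bit 2: prefix='0' (no match yet)
Bit 3: prefix='00' -> emit 'm', reset
Bit 4: prefix='0' (no match yet)
Bit 5: prefix='00' -> emit 'm', reset
Bit 6: prefix='0' (no match yet)
Bit 7: prefix='00' -> emit 'm', reset
Bit 8: prefix='0' (no match yet)
Bit 9: prefix='00' -> emit 'm', reset
Bit 10: prefix='0' (no match yet)
Bit 11: prefix='00' -> emit 'm', reset
Bit 12: prefix='1' -> emit 'p', reset
Bit 13: prefix='0' (no match yet)
Bit 14: prefix='00' -> emit 'm', reset

Answer: 7 p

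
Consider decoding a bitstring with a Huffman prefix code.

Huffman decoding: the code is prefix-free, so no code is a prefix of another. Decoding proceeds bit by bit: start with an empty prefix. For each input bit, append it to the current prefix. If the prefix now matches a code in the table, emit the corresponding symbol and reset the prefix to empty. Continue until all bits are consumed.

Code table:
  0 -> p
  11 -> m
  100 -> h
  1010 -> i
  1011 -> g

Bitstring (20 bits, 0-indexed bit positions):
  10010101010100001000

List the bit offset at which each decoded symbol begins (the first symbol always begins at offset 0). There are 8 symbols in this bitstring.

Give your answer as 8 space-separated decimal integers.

Answer: 0 3 7 11 14 15 16 19

Derivation:
Bit 0: prefix='1' (no match yet)
Bit 1: prefix='10' (no match yet)
Bit 2: prefix='100' -> emit 'h', reset
Bit 3: prefix='1' (no match yet)
Bit 4: prefix='10' (no match yet)
Bit 5: prefix='101' (no match yet)
Bit 6: prefix='1010' -> emit 'i', reset
Bit 7: prefix='1' (no match yet)
Bit 8: prefix='10' (no match yet)
Bit 9: prefix='101' (no match yet)
Bit 10: prefix='1010' -> emit 'i', reset
Bit 11: prefix='1' (no match yet)
Bit 12: prefix='10' (no match yet)
Bit 13: prefix='100' -> emit 'h', reset
Bit 14: prefix='0' -> emit 'p', reset
Bit 15: prefix='0' -> emit 'p', reset
Bit 16: prefix='1' (no match yet)
Bit 17: prefix='10' (no match yet)
Bit 18: prefix='100' -> emit 'h', reset
Bit 19: prefix='0' -> emit 'p', reset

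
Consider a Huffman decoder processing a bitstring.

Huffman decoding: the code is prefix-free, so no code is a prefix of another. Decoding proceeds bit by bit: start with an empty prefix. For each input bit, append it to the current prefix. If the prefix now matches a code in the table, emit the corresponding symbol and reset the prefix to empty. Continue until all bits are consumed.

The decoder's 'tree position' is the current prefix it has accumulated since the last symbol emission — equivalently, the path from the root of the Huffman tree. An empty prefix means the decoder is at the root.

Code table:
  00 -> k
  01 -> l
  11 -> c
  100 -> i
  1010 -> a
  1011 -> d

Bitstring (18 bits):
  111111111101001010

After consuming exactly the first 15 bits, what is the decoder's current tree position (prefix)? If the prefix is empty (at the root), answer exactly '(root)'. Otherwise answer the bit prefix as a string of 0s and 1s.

Bit 0: prefix='1' (no match yet)
Bit 1: prefix='11' -> emit 'c', reset
Bit 2: prefix='1' (no match yet)
Bit 3: prefix='11' -> emit 'c', reset
Bit 4: prefix='1' (no match yet)
Bit 5: prefix='11' -> emit 'c', reset
Bit 6: prefix='1' (no match yet)
Bit 7: prefix='11' -> emit 'c', reset
Bit 8: prefix='1' (no match yet)
Bit 9: prefix='11' -> emit 'c', reset
Bit 10: prefix='0' (no match yet)
Bit 11: prefix='01' -> emit 'l', reset
Bit 12: prefix='0' (no match yet)
Bit 13: prefix='00' -> emit 'k', reset
Bit 14: prefix='1' (no match yet)

Answer: 1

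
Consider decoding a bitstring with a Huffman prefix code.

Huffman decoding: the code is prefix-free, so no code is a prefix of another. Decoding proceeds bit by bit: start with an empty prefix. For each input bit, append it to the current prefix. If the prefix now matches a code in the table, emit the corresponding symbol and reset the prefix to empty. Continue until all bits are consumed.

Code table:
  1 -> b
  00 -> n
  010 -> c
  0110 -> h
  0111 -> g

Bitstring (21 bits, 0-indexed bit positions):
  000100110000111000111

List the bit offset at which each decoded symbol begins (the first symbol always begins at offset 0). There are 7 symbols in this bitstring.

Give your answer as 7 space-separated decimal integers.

Bit 0: prefix='0' (no match yet)
Bit 1: prefix='00' -> emit 'n', reset
Bit 2: prefix='0' (no match yet)
Bit 3: prefix='01' (no match yet)
Bit 4: prefix='010' -> emit 'c', reset
Bit 5: prefix='0' (no match yet)
Bit 6: prefix='01' (no match yet)
Bit 7: prefix='011' (no match yet)
Bit 8: prefix='0110' -> emit 'h', reset
Bit 9: prefix='0' (no match yet)
Bit 10: prefix='00' -> emit 'n', reset
Bit 11: prefix='0' (no match yet)
Bit 12: prefix='01' (no match yet)
Bit 13: prefix='011' (no match yet)
Bit 14: prefix='0111' -> emit 'g', reset
Bit 15: prefix='0' (no match yet)
Bit 16: prefix='00' -> emit 'n', reset
Bit 17: prefix='0' (no match yet)
Bit 18: prefix='01' (no match yet)
Bit 19: prefix='011' (no match yet)
Bit 20: prefix='0111' -> emit 'g', reset

Answer: 0 2 5 9 11 15 17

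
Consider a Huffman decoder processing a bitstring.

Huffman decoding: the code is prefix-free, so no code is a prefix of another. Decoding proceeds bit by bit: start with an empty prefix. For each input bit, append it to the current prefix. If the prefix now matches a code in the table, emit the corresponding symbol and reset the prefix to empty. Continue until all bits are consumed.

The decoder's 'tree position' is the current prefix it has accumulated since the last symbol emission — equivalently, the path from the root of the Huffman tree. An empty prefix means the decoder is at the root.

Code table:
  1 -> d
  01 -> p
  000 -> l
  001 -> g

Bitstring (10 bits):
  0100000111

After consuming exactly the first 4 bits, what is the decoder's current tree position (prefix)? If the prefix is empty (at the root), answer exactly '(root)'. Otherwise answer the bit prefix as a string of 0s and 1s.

Answer: 00

Derivation:
Bit 0: prefix='0' (no match yet)
Bit 1: prefix='01' -> emit 'p', reset
Bit 2: prefix='0' (no match yet)
Bit 3: prefix='00' (no match yet)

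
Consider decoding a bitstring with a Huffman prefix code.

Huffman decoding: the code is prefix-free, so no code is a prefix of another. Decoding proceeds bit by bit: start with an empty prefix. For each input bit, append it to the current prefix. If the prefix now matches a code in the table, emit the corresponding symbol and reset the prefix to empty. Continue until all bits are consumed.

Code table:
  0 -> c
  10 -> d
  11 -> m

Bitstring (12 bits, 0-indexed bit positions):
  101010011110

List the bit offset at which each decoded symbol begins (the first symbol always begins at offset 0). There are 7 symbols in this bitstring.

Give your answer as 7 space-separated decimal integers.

Bit 0: prefix='1' (no match yet)
Bit 1: prefix='10' -> emit 'd', reset
Bit 2: prefix='1' (no match yet)
Bit 3: prefix='10' -> emit 'd', reset
Bit 4: prefix='1' (no match yet)
Bit 5: prefix='10' -> emit 'd', reset
Bit 6: prefix='0' -> emit 'c', reset
Bit 7: prefix='1' (no match yet)
Bit 8: prefix='11' -> emit 'm', reset
Bit 9: prefix='1' (no match yet)
Bit 10: prefix='11' -> emit 'm', reset
Bit 11: prefix='0' -> emit 'c', reset

Answer: 0 2 4 6 7 9 11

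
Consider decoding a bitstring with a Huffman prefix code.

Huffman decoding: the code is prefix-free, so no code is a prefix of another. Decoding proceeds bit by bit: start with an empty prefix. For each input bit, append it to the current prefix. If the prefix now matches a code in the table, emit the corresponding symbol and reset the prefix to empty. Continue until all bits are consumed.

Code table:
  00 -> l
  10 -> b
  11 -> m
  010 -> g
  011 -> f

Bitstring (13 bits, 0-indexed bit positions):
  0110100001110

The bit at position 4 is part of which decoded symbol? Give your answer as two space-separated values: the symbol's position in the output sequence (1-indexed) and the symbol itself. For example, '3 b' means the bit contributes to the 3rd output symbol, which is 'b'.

Answer: 2 g

Derivation:
Bit 0: prefix='0' (no match yet)
Bit 1: prefix='01' (no match yet)
Bit 2: prefix='011' -> emit 'f', reset
Bit 3: prefix='0' (no match yet)
Bit 4: prefix='01' (no match yet)
Bit 5: prefix='010' -> emit 'g', reset
Bit 6: prefix='0' (no match yet)
Bit 7: prefix='00' -> emit 'l', reset
Bit 8: prefix='0' (no match yet)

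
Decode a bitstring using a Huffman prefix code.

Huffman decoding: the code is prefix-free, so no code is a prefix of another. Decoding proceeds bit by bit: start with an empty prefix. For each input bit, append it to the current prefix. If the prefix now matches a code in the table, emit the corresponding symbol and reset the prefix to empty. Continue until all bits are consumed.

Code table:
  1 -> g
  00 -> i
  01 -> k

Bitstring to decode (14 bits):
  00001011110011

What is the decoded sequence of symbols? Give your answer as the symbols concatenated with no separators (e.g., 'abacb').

Answer: iigkgggigg

Derivation:
Bit 0: prefix='0' (no match yet)
Bit 1: prefix='00' -> emit 'i', reset
Bit 2: prefix='0' (no match yet)
Bit 3: prefix='00' -> emit 'i', reset
Bit 4: prefix='1' -> emit 'g', reset
Bit 5: prefix='0' (no match yet)
Bit 6: prefix='01' -> emit 'k', reset
Bit 7: prefix='1' -> emit 'g', reset
Bit 8: prefix='1' -> emit 'g', reset
Bit 9: prefix='1' -> emit 'g', reset
Bit 10: prefix='0' (no match yet)
Bit 11: prefix='00' -> emit 'i', reset
Bit 12: prefix='1' -> emit 'g', reset
Bit 13: prefix='1' -> emit 'g', reset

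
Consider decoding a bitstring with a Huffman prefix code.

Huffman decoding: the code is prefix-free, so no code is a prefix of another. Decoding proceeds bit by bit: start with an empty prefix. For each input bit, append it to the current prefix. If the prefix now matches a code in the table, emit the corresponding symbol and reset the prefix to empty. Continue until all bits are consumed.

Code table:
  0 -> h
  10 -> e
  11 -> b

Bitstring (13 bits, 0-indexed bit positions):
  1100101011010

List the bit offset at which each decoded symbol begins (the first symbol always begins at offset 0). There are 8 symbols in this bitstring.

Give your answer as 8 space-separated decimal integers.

Answer: 0 2 3 4 6 8 10 11

Derivation:
Bit 0: prefix='1' (no match yet)
Bit 1: prefix='11' -> emit 'b', reset
Bit 2: prefix='0' -> emit 'h', reset
Bit 3: prefix='0' -> emit 'h', reset
Bit 4: prefix='1' (no match yet)
Bit 5: prefix='10' -> emit 'e', reset
Bit 6: prefix='1' (no match yet)
Bit 7: prefix='10' -> emit 'e', reset
Bit 8: prefix='1' (no match yet)
Bit 9: prefix='11' -> emit 'b', reset
Bit 10: prefix='0' -> emit 'h', reset
Bit 11: prefix='1' (no match yet)
Bit 12: prefix='10' -> emit 'e', reset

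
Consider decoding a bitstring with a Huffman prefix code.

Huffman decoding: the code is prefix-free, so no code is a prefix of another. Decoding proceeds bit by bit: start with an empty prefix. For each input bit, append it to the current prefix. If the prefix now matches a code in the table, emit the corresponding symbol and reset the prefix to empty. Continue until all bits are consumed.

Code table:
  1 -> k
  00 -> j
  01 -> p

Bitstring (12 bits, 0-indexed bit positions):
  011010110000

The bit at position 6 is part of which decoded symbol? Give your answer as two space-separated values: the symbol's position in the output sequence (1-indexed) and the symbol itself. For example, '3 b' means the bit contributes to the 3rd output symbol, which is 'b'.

Bit 0: prefix='0' (no match yet)
Bit 1: prefix='01' -> emit 'p', reset
Bit 2: prefix='1' -> emit 'k', reset
Bit 3: prefix='0' (no match yet)
Bit 4: prefix='01' -> emit 'p', reset
Bit 5: prefix='0' (no match yet)
Bit 6: prefix='01' -> emit 'p', reset
Bit 7: prefix='1' -> emit 'k', reset
Bit 8: prefix='0' (no match yet)
Bit 9: prefix='00' -> emit 'j', reset
Bit 10: prefix='0' (no match yet)

Answer: 4 p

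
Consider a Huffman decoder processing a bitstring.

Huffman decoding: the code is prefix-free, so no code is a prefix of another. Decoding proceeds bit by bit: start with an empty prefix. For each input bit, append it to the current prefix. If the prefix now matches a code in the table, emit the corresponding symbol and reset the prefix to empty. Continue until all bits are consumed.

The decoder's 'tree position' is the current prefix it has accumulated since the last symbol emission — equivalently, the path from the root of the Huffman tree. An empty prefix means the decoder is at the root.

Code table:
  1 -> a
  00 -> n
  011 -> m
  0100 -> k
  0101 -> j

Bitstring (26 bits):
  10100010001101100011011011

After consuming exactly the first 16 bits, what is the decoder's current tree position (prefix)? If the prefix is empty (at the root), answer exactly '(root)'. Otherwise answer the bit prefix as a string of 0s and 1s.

Bit 0: prefix='1' -> emit 'a', reset
Bit 1: prefix='0' (no match yet)
Bit 2: prefix='01' (no match yet)
Bit 3: prefix='010' (no match yet)
Bit 4: prefix='0100' -> emit 'k', reset
Bit 5: prefix='0' (no match yet)
Bit 6: prefix='01' (no match yet)
Bit 7: prefix='010' (no match yet)
Bit 8: prefix='0100' -> emit 'k', reset
Bit 9: prefix='0' (no match yet)
Bit 10: prefix='01' (no match yet)
Bit 11: prefix='011' -> emit 'm', reset
Bit 12: prefix='0' (no match yet)
Bit 13: prefix='01' (no match yet)
Bit 14: prefix='011' -> emit 'm', reset
Bit 15: prefix='0' (no match yet)

Answer: 0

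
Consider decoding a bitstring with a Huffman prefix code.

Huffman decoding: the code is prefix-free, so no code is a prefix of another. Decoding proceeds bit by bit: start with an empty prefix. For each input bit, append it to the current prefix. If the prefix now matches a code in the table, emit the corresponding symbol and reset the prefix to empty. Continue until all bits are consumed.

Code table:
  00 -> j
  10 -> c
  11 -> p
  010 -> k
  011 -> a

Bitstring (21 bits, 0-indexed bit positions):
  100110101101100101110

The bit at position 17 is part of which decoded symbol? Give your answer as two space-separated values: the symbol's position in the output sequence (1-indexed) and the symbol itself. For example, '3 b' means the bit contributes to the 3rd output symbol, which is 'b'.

Bit 0: prefix='1' (no match yet)
Bit 1: prefix='10' -> emit 'c', reset
Bit 2: prefix='0' (no match yet)
Bit 3: prefix='01' (no match yet)
Bit 4: prefix='011' -> emit 'a', reset
Bit 5: prefix='0' (no match yet)
Bit 6: prefix='01' (no match yet)
Bit 7: prefix='010' -> emit 'k', reset
Bit 8: prefix='1' (no match yet)
Bit 9: prefix='11' -> emit 'p', reset
Bit 10: prefix='0' (no match yet)
Bit 11: prefix='01' (no match yet)
Bit 12: prefix='011' -> emit 'a', reset
Bit 13: prefix='0' (no match yet)
Bit 14: prefix='00' -> emit 'j', reset
Bit 15: prefix='1' (no match yet)
Bit 16: prefix='10' -> emit 'c', reset
Bit 17: prefix='1' (no match yet)
Bit 18: prefix='11' -> emit 'p', reset
Bit 19: prefix='1' (no match yet)
Bit 20: prefix='10' -> emit 'c', reset

Answer: 8 p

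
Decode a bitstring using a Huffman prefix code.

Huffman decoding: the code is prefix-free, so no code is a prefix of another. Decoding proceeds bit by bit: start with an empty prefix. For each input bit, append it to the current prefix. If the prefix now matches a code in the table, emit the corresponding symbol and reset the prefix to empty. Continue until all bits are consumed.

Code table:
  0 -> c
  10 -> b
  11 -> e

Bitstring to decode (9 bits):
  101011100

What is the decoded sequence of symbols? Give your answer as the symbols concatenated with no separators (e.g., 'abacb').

Answer: bbebc

Derivation:
Bit 0: prefix='1' (no match yet)
Bit 1: prefix='10' -> emit 'b', reset
Bit 2: prefix='1' (no match yet)
Bit 3: prefix='10' -> emit 'b', reset
Bit 4: prefix='1' (no match yet)
Bit 5: prefix='11' -> emit 'e', reset
Bit 6: prefix='1' (no match yet)
Bit 7: prefix='10' -> emit 'b', reset
Bit 8: prefix='0' -> emit 'c', reset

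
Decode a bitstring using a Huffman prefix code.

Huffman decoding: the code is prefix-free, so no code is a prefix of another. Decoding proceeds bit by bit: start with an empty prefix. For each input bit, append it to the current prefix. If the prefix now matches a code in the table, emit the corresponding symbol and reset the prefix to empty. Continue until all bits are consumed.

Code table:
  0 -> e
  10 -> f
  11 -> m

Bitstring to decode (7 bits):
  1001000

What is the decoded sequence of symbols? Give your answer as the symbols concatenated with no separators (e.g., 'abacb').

Bit 0: prefix='1' (no match yet)
Bit 1: prefix='10' -> emit 'f', reset
Bit 2: prefix='0' -> emit 'e', reset
Bit 3: prefix='1' (no match yet)
Bit 4: prefix='10' -> emit 'f', reset
Bit 5: prefix='0' -> emit 'e', reset
Bit 6: prefix='0' -> emit 'e', reset

Answer: fefee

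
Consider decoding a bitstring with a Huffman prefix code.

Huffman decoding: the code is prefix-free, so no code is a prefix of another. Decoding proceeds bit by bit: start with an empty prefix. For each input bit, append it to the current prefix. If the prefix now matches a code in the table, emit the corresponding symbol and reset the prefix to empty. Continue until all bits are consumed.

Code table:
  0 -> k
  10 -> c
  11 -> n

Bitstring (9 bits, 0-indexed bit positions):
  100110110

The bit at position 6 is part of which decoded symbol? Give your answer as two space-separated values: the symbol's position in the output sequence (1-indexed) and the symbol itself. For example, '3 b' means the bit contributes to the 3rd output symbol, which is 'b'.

Answer: 5 n

Derivation:
Bit 0: prefix='1' (no match yet)
Bit 1: prefix='10' -> emit 'c', reset
Bit 2: prefix='0' -> emit 'k', reset
Bit 3: prefix='1' (no match yet)
Bit 4: prefix='11' -> emit 'n', reset
Bit 5: prefix='0' -> emit 'k', reset
Bit 6: prefix='1' (no match yet)
Bit 7: prefix='11' -> emit 'n', reset
Bit 8: prefix='0' -> emit 'k', reset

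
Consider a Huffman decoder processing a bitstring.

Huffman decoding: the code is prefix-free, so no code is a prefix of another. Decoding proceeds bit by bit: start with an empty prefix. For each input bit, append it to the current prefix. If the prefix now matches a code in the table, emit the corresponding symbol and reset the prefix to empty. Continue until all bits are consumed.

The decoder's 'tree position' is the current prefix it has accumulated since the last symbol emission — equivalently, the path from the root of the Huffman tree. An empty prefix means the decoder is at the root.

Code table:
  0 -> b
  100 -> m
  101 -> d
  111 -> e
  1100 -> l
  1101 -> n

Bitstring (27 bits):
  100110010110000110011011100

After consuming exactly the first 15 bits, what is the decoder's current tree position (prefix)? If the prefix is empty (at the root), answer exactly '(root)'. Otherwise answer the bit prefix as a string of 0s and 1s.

Answer: (root)

Derivation:
Bit 0: prefix='1' (no match yet)
Bit 1: prefix='10' (no match yet)
Bit 2: prefix='100' -> emit 'm', reset
Bit 3: prefix='1' (no match yet)
Bit 4: prefix='11' (no match yet)
Bit 5: prefix='110' (no match yet)
Bit 6: prefix='1100' -> emit 'l', reset
Bit 7: prefix='1' (no match yet)
Bit 8: prefix='10' (no match yet)
Bit 9: prefix='101' -> emit 'd', reset
Bit 10: prefix='1' (no match yet)
Bit 11: prefix='10' (no match yet)
Bit 12: prefix='100' -> emit 'm', reset
Bit 13: prefix='0' -> emit 'b', reset
Bit 14: prefix='0' -> emit 'b', reset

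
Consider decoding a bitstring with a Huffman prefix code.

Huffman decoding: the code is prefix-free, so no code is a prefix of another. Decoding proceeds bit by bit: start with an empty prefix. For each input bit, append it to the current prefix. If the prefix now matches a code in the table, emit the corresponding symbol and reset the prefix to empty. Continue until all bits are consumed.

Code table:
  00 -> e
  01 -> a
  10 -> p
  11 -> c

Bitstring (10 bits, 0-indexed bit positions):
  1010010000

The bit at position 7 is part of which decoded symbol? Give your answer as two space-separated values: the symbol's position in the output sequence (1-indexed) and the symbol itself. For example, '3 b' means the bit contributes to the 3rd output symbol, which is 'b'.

Answer: 4 e

Derivation:
Bit 0: prefix='1' (no match yet)
Bit 1: prefix='10' -> emit 'p', reset
Bit 2: prefix='1' (no match yet)
Bit 3: prefix='10' -> emit 'p', reset
Bit 4: prefix='0' (no match yet)
Bit 5: prefix='01' -> emit 'a', reset
Bit 6: prefix='0' (no match yet)
Bit 7: prefix='00' -> emit 'e', reset
Bit 8: prefix='0' (no match yet)
Bit 9: prefix='00' -> emit 'e', reset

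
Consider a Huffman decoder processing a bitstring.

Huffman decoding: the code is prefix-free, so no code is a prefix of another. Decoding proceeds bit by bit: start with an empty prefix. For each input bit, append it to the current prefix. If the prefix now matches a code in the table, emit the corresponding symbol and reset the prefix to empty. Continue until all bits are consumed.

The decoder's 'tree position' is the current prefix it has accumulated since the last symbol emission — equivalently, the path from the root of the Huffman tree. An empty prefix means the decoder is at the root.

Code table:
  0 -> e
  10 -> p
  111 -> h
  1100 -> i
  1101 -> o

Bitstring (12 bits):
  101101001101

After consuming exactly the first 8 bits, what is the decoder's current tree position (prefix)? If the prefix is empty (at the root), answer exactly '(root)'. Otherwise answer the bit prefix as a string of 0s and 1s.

Answer: (root)

Derivation:
Bit 0: prefix='1' (no match yet)
Bit 1: prefix='10' -> emit 'p', reset
Bit 2: prefix='1' (no match yet)
Bit 3: prefix='11' (no match yet)
Bit 4: prefix='110' (no match yet)
Bit 5: prefix='1101' -> emit 'o', reset
Bit 6: prefix='0' -> emit 'e', reset
Bit 7: prefix='0' -> emit 'e', reset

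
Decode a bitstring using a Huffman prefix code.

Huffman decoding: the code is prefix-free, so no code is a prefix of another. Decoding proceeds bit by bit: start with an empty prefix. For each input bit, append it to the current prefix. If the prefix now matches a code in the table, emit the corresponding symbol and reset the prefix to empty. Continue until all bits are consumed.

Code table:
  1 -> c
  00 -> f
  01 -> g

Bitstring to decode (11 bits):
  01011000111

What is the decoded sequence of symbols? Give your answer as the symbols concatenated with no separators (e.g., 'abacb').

Answer: ggcfgcc

Derivation:
Bit 0: prefix='0' (no match yet)
Bit 1: prefix='01' -> emit 'g', reset
Bit 2: prefix='0' (no match yet)
Bit 3: prefix='01' -> emit 'g', reset
Bit 4: prefix='1' -> emit 'c', reset
Bit 5: prefix='0' (no match yet)
Bit 6: prefix='00' -> emit 'f', reset
Bit 7: prefix='0' (no match yet)
Bit 8: prefix='01' -> emit 'g', reset
Bit 9: prefix='1' -> emit 'c', reset
Bit 10: prefix='1' -> emit 'c', reset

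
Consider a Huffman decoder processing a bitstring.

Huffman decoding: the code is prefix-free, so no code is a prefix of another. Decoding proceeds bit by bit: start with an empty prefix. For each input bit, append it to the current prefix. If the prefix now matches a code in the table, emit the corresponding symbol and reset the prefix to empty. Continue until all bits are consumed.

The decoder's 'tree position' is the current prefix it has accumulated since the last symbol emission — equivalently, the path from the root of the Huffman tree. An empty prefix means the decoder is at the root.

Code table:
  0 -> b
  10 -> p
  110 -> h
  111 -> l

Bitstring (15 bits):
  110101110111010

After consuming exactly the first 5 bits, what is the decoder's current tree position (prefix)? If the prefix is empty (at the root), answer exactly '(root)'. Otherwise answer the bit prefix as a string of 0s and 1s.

Bit 0: prefix='1' (no match yet)
Bit 1: prefix='11' (no match yet)
Bit 2: prefix='110' -> emit 'h', reset
Bit 3: prefix='1' (no match yet)
Bit 4: prefix='10' -> emit 'p', reset

Answer: (root)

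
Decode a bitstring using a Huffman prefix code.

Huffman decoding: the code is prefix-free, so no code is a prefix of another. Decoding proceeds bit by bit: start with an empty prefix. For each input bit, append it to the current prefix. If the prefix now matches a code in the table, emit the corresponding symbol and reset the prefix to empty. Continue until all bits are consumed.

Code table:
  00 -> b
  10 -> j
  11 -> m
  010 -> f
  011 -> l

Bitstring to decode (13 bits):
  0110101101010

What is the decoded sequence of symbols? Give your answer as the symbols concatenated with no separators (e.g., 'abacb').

Answer: lfmfj

Derivation:
Bit 0: prefix='0' (no match yet)
Bit 1: prefix='01' (no match yet)
Bit 2: prefix='011' -> emit 'l', reset
Bit 3: prefix='0' (no match yet)
Bit 4: prefix='01' (no match yet)
Bit 5: prefix='010' -> emit 'f', reset
Bit 6: prefix='1' (no match yet)
Bit 7: prefix='11' -> emit 'm', reset
Bit 8: prefix='0' (no match yet)
Bit 9: prefix='01' (no match yet)
Bit 10: prefix='010' -> emit 'f', reset
Bit 11: prefix='1' (no match yet)
Bit 12: prefix='10' -> emit 'j', reset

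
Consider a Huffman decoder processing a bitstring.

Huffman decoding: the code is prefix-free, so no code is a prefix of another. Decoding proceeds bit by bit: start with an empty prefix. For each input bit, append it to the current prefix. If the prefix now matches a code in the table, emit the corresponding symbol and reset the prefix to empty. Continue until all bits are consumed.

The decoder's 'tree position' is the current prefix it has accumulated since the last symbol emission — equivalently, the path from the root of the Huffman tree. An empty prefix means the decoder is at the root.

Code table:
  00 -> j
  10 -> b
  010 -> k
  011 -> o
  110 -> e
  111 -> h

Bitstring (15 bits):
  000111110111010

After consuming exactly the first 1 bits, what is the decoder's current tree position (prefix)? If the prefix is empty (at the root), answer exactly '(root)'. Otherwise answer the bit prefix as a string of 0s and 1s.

Bit 0: prefix='0' (no match yet)

Answer: 0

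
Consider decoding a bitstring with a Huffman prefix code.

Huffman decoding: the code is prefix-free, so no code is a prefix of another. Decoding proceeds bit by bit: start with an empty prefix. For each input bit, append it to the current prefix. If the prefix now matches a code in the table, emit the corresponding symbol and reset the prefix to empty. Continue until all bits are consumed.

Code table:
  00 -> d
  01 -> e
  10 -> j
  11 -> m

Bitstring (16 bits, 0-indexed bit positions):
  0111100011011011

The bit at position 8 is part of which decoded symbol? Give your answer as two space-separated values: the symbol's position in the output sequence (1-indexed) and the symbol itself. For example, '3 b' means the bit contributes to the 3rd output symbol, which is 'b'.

Bit 0: prefix='0' (no match yet)
Bit 1: prefix='01' -> emit 'e', reset
Bit 2: prefix='1' (no match yet)
Bit 3: prefix='11' -> emit 'm', reset
Bit 4: prefix='1' (no match yet)
Bit 5: prefix='10' -> emit 'j', reset
Bit 6: prefix='0' (no match yet)
Bit 7: prefix='00' -> emit 'd', reset
Bit 8: prefix='1' (no match yet)
Bit 9: prefix='11' -> emit 'm', reset
Bit 10: prefix='0' (no match yet)
Bit 11: prefix='01' -> emit 'e', reset
Bit 12: prefix='1' (no match yet)

Answer: 5 m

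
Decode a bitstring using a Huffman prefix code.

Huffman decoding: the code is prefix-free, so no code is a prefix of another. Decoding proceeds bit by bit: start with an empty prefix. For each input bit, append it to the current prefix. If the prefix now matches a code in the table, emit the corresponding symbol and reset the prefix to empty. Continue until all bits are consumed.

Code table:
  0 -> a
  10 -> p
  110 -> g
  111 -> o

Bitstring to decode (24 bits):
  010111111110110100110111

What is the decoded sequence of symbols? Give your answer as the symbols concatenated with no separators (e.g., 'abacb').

Bit 0: prefix='0' -> emit 'a', reset
Bit 1: prefix='1' (no match yet)
Bit 2: prefix='10' -> emit 'p', reset
Bit 3: prefix='1' (no match yet)
Bit 4: prefix='11' (no match yet)
Bit 5: prefix='111' -> emit 'o', reset
Bit 6: prefix='1' (no match yet)
Bit 7: prefix='11' (no match yet)
Bit 8: prefix='111' -> emit 'o', reset
Bit 9: prefix='1' (no match yet)
Bit 10: prefix='11' (no match yet)
Bit 11: prefix='110' -> emit 'g', reset
Bit 12: prefix='1' (no match yet)
Bit 13: prefix='11' (no match yet)
Bit 14: prefix='110' -> emit 'g', reset
Bit 15: prefix='1' (no match yet)
Bit 16: prefix='10' -> emit 'p', reset
Bit 17: prefix='0' -> emit 'a', reset
Bit 18: prefix='1' (no match yet)
Bit 19: prefix='11' (no match yet)
Bit 20: prefix='110' -> emit 'g', reset
Bit 21: prefix='1' (no match yet)
Bit 22: prefix='11' (no match yet)
Bit 23: prefix='111' -> emit 'o', reset

Answer: apooggpago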